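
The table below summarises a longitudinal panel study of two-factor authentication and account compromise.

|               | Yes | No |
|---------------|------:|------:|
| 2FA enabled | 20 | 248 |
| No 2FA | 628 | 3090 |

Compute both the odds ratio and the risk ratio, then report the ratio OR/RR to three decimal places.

0.898

Cells: a = 20, b = 248, c = 628, d = 3090.
OR = (20·3090)/(248·628) = 61800/155744 = 0.39681
Risk in exposed = 20/268 = 0.07463; risk in unexposed = 628/3718 = 0.16891; RR = 0.44182
OR/RR = 0.39681 / 0.44182 = 0.89812
The outcome is not rare, so the OR lies further from 1 than the RR.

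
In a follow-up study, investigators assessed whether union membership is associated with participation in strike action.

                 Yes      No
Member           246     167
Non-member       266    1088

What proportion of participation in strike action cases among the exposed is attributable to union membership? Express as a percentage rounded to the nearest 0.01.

67.02

Cells: a = 246, b = 167, c = 266, d = 1088.
Risk in exposed = 246/413 = 0.59564; risk in unexposed = 266/1354 = 0.19645.
RR = 0.59564/0.19645 = 3.03195
AR% = (RR − 1)/RR × 100 = (3.03195 − 1)/3.03195 × 100 = 67.0179%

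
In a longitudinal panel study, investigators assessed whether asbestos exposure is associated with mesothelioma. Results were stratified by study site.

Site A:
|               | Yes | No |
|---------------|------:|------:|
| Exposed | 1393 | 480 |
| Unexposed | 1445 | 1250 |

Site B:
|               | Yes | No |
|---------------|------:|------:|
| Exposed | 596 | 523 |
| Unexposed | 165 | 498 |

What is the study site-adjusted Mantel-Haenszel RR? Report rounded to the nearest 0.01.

RR_MH = Σ(aᵢ·n₀ᵢ/nᵢ) / Σ(cᵢ·n₁ᵢ/nᵢ), with n₁ᵢ = aᵢ+bᵢ (exposed), n₀ᵢ = cᵢ+dᵢ (unexposed), nᵢ = n₁ᵢ+n₀ᵢ.
Stratum 1 (Site A): n₁ = 1873, n₀ = 2695, n = 4568; a·n₀/n = 1393·2695/4568 = 821.8334; c·n₁/n = 1445·1873/4568 = 592.4880
Stratum 2 (Site B): n₁ = 1119, n₀ = 663, n = 1782; a·n₀/n = 596·663/1782 = 221.7441; c·n₁/n = 165·1119/1782 = 103.6111
RR_MH = (821.8334 + 221.7441) / (592.4880 + 103.6111) = 1043.5775 / 696.0991 = 1.49918

1.50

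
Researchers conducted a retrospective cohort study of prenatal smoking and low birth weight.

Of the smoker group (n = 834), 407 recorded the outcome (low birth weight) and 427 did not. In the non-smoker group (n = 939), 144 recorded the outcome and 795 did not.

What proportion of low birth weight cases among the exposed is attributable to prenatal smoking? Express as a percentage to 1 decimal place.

From the description: a = 407, b = 427, c = 144, d = 795.
Risk in exposed = 407/834 = 0.48801; risk in unexposed = 144/939 = 0.15335.
RR = 0.48801/0.15335 = 3.18223
AR% = (RR − 1)/RR × 100 = (3.18223 − 1)/3.18223 × 100 = 68.5755%

68.6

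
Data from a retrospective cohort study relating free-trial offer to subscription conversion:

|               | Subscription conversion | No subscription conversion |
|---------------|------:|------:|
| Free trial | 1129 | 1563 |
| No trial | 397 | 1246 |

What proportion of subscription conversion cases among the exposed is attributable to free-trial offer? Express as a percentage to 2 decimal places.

Cells: a = 1129, b = 1563, c = 397, d = 1246.
Risk in exposed = 1129/2692 = 0.41939; risk in unexposed = 397/1643 = 0.24163.
RR = 0.41939/0.24163 = 1.73567
AR% = (RR − 1)/RR × 100 = (1.73567 − 1)/1.73567 × 100 = 42.3852%

42.39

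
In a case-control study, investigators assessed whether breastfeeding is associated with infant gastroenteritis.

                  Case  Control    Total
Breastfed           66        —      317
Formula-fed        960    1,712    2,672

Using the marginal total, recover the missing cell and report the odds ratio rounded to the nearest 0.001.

0.469

The missing cell is in the exposed row: 317 − 66 = 251.
So a = 66, b = 251, c = 960, d = 1712.
OR = (a·d)/(b·c) = (66 × 1712) / (251 × 960) = 112992 / 240960 = 0.46892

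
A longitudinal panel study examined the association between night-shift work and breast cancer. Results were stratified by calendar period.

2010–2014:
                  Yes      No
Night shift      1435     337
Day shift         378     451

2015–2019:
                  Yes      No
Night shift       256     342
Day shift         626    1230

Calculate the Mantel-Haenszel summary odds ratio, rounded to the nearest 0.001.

2.769

OR_MH = Σ(aᵢdᵢ/nᵢ) / Σ(bᵢcᵢ/nᵢ), where nᵢ is the stratum total.
Stratum 1 (2010–2014): n = 2601; a·d/n = 1435·451/2601 = 248.8216; b·c/n = 337·378/2601 = 48.9758
Stratum 2 (2015–2019): n = 2454; a·d/n = 256·1230/2454 = 128.3130; b·c/n = 342·626/2454 = 87.2421
OR_MH = (248.8216 + 128.3130) / (48.9758 + 87.2421) = 377.1346 / 136.2178 = 2.76861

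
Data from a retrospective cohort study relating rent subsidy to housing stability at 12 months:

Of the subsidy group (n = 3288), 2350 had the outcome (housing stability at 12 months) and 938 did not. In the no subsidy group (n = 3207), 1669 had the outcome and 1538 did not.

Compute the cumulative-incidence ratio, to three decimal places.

1.373

From the description: a = 2350, b = 938, c = 1669, d = 1538.
Risk in exposed = 2350/3288 = 0.71472; risk in unexposed = 1669/3207 = 0.52042.
RR = 0.71472 / 0.52042 = 1.37334
The risk among the exposed is 1.37 times that among the unexposed.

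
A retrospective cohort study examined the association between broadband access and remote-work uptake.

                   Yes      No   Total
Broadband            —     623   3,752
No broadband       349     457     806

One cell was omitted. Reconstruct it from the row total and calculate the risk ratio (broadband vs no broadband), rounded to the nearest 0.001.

1.926

The missing cell is in the exposed row: 3752 − 623 = 3129.
So a = 3129, b = 623, c = 349, d = 457.
RR = [a/(a+b)] / [c/(c+d)] = (3129/3752) / (349/806) = 0.83396/0.43300 = 1.92598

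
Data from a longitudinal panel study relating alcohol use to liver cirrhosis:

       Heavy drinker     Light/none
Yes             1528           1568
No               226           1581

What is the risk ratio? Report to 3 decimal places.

1.750

Reading the table with exposure as columns: a = 1528 (Heavy drinker, case), b = 226 (Heavy drinker, non-case), c = 1568 (Light/none, case), d = 1581.
Risk in exposed = 1528/1754 = 0.87115; risk in unexposed = 1568/3149 = 0.49794.
RR = 0.87115 / 0.49794 = 1.74953
The risk among the exposed is 1.75 times that among the unexposed.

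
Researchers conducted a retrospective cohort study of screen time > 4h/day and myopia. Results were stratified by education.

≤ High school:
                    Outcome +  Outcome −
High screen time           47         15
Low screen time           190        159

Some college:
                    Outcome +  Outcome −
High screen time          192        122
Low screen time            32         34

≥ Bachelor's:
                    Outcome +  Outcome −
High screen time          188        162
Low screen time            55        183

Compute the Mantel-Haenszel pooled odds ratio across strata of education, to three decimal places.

2.901

OR_MH = Σ(aᵢdᵢ/nᵢ) / Σ(bᵢcᵢ/nᵢ), where nᵢ is the stratum total.
Stratum 1 (≤ High school): n = 411; a·d/n = 47·159/411 = 18.1825; b·c/n = 15·190/411 = 6.9343
Stratum 2 (Some college): n = 380; a·d/n = 192·34/380 = 17.1789; b·c/n = 122·32/380 = 10.2737
Stratum 3 (≥ Bachelor's): n = 588; a·d/n = 188·183/588 = 58.5102; b·c/n = 162·55/588 = 15.1531
OR_MH = (18.1825 + 17.1789 + 58.5102) / (6.9343 + 10.2737 + 15.1531) = 93.8716 / 32.3611 = 2.90076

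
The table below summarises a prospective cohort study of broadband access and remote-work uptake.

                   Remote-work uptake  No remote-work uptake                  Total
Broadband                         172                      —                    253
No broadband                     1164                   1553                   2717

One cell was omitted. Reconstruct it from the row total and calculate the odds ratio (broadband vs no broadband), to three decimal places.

The missing cell is in the exposed row: 253 − 172 = 81.
So a = 172, b = 81, c = 1164, d = 1553.
OR = (a·d)/(b·c) = (172 × 1553) / (81 × 1164) = 267116 / 94284 = 2.83310

2.833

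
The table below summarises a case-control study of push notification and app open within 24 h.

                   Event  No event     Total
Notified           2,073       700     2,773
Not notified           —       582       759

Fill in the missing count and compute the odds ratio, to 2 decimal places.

9.74

The missing cell is in the unexposed row: 759 − 582 = 177.
So a = 2073, b = 700, c = 177, d = 582.
OR = (a·d)/(b·c) = (2073 × 582) / (700 × 177) = 1206486 / 123900 = 9.73758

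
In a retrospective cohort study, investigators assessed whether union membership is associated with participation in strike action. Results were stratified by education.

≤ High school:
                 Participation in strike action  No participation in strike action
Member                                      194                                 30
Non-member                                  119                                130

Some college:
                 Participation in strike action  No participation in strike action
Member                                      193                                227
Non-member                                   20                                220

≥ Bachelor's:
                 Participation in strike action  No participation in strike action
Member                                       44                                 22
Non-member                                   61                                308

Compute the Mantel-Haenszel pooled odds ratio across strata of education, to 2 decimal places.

8.50

OR_MH = Σ(aᵢdᵢ/nᵢ) / Σ(bᵢcᵢ/nᵢ), where nᵢ is the stratum total.
Stratum 1 (≤ High school): n = 473; a·d/n = 194·130/473 = 53.3192; b·c/n = 30·119/473 = 7.5476
Stratum 2 (Some college): n = 660; a·d/n = 193·220/660 = 64.3333; b·c/n = 227·20/660 = 6.8788
Stratum 3 (≥ Bachelor's): n = 435; a·d/n = 44·308/435 = 31.1540; b·c/n = 22·61/435 = 3.0851
OR_MH = (53.3192 + 64.3333 + 31.1540) / (7.5476 + 6.8788 + 3.0851) = 148.8066 / 17.5114 = 8.49769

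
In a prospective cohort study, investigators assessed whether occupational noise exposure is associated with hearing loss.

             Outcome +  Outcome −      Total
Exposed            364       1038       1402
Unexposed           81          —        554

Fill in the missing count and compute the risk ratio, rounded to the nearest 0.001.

The missing cell is in the unexposed row: 554 − 81 = 473.
So a = 364, b = 1038, c = 81, d = 473.
RR = [a/(a+b)] / [c/(c+d)] = (364/1402) / (81/554) = 0.25963/0.14621 = 1.77573

1.776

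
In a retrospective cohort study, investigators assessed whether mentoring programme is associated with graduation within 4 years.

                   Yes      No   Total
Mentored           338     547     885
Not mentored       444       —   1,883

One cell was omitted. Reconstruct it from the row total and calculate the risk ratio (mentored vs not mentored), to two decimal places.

The missing cell is in the unexposed row: 1883 − 444 = 1439.
So a = 338, b = 547, c = 444, d = 1439.
RR = [a/(a+b)] / [c/(c+d)] = (338/885) / (444/1883) = 0.38192/0.23579 = 1.61972

1.62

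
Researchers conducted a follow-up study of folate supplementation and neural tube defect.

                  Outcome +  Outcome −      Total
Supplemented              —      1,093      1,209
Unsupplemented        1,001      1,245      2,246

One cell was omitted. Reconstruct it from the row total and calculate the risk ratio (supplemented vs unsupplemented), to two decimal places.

The missing cell is in the exposed row: 1209 − 1093 = 116.
So a = 116, b = 1093, c = 1001, d = 1245.
RR = [a/(a+b)] / [c/(c+d)] = (116/1209) / (1001/2246) = 0.09595/0.44568 = 0.21528

0.22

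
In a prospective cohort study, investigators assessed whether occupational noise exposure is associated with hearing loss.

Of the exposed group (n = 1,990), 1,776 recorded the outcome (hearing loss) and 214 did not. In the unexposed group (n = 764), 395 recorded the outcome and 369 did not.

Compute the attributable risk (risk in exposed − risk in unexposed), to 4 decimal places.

0.3754

From the description: a = 1776, b = 214, c = 395, d = 369.
Risk in exposed = 1776/1990 = 0.892462; risk in unexposed = 395/764 = 0.517016.
Risk difference = 0.892462 − 0.517016 = 0.375447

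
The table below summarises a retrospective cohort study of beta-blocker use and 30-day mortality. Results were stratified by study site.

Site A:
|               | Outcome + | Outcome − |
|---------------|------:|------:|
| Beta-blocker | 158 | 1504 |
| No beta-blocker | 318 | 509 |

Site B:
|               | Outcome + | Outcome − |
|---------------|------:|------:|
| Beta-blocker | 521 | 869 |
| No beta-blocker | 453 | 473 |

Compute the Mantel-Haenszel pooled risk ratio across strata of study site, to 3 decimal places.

0.539

RR_MH = Σ(aᵢ·n₀ᵢ/nᵢ) / Σ(cᵢ·n₁ᵢ/nᵢ), with n₁ᵢ = aᵢ+bᵢ (exposed), n₀ᵢ = cᵢ+dᵢ (unexposed), nᵢ = n₁ᵢ+n₀ᵢ.
Stratum 1 (Site A): n₁ = 1662, n₀ = 827, n = 2489; a·n₀/n = 158·827/2489 = 52.4974; c·n₁/n = 318·1662/2489 = 212.3407
Stratum 2 (Site B): n₁ = 1390, n₀ = 926, n = 2316; a·n₀/n = 521·926/2316 = 208.3100; c·n₁/n = 453·1390/2316 = 271.8782
RR_MH = (52.4974 + 208.3100) / (212.3407 + 271.8782) = 260.8074 / 484.2189 = 0.53861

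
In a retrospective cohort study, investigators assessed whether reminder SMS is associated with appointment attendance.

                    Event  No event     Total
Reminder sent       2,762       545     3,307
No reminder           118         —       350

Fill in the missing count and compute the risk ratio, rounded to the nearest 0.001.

2.477

The missing cell is in the unexposed row: 350 − 118 = 232.
So a = 2762, b = 545, c = 118, d = 232.
RR = [a/(a+b)] / [c/(c+d)] = (2762/3307) / (118/350) = 0.83520/0.33714 = 2.47728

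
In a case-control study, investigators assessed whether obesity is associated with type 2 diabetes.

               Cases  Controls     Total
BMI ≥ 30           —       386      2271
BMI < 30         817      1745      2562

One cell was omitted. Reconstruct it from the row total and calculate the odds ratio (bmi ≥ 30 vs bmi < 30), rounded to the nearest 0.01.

The missing cell is in the exposed row: 2271 − 386 = 1885.
So a = 1885, b = 386, c = 817, d = 1745.
OR = (a·d)/(b·c) = (1885 × 1745) / (386 × 817) = 3289325 / 315362 = 10.43032

10.43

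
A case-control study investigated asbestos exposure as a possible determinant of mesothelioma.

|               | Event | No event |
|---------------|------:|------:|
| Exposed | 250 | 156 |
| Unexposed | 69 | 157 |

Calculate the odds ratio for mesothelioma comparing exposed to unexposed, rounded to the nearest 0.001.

3.646

Cells: a = 250, b = 156, c = 69, d = 157.
OR = (a·d)/(b·c) = (250 × 157) / (156 × 69) = 39250 / 10764 = 3.64641
The odds of mesothelioma are about 3.65 times as high in the exposed group.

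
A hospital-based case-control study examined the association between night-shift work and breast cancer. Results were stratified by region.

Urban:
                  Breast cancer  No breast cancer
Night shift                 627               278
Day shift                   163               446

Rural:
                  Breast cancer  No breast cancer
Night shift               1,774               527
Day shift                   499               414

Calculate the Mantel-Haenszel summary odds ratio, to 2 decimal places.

3.70

OR_MH = Σ(aᵢdᵢ/nᵢ) / Σ(bᵢcᵢ/nᵢ), where nᵢ is the stratum total.
Stratum 1 (Urban): n = 1514; a·d/n = 627·446/1514 = 184.7041; b·c/n = 278·163/1514 = 29.9300
Stratum 2 (Rural): n = 3214; a·d/n = 1774·414/3214 = 228.5115; b·c/n = 527·499/3214 = 81.8211
OR_MH = (184.7041 + 228.5115) / (29.9300 + 81.8211) = 413.2156 / 111.7511 = 3.69764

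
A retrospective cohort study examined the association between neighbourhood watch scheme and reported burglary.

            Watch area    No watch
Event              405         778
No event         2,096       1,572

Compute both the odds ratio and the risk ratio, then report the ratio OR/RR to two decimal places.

0.80

Reading the table with exposure as columns: a = 405 (Watch area, case), b = 2096 (Watch area, non-case), c = 778 (No watch, case), d = 1572.
OR = (405·1572)/(2096·778) = 636660/1630688 = 0.39042
Risk in exposed = 405/2501 = 0.16194; risk in unexposed = 778/2350 = 0.33106; RR = 0.48914
OR/RR = 0.39042 / 0.48914 = 0.79819
The outcome is not rare, so the OR lies further from 1 than the RR.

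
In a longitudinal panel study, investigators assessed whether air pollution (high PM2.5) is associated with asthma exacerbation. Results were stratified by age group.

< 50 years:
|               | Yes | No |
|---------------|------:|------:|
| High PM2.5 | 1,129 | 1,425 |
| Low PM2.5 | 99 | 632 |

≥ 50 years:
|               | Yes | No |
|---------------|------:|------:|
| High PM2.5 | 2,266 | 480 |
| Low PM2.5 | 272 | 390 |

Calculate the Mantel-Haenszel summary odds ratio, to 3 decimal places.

OR_MH = Σ(aᵢdᵢ/nᵢ) / Σ(bᵢcᵢ/nᵢ), where nᵢ is the stratum total.
Stratum 1 (< 50 years): n = 3285; a·d/n = 1129·632/3285 = 217.2079; b·c/n = 1425·99/3285 = 42.9452
Stratum 2 (≥ 50 years): n = 3408; a·d/n = 2266·390/3408 = 259.3134; b·c/n = 480·272/3408 = 38.3099
OR_MH = (217.2079 + 259.3134) / (42.9452 + 38.3099) = 476.5213 / 81.2551 = 5.86451

5.865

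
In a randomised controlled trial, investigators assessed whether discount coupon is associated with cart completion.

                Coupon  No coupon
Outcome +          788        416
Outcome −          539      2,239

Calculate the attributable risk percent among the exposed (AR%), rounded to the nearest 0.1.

Reading the table with exposure as columns: a = 788 (Coupon, case), b = 539 (Coupon, non-case), c = 416 (No coupon, case), d = 2239.
Risk in exposed = 788/1327 = 0.59382; risk in unexposed = 416/2655 = 0.15669.
RR = 0.59382/0.15669 = 3.78989
AR% = (RR − 1)/RR × 100 = (3.78989 − 1)/3.78989 × 100 = 73.6140%

73.6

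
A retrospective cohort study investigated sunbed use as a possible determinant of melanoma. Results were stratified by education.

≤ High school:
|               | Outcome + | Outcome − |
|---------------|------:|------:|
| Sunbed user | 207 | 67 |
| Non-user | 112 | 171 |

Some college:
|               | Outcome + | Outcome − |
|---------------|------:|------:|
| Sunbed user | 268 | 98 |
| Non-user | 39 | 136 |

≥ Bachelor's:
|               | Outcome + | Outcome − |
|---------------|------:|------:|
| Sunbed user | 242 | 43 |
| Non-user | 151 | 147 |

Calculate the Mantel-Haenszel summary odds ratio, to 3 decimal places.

6.060

OR_MH = Σ(aᵢdᵢ/nᵢ) / Σ(bᵢcᵢ/nᵢ), where nᵢ is the stratum total.
Stratum 1 (≤ High school): n = 557; a·d/n = 207·171/557 = 63.5494; b·c/n = 67·112/557 = 13.4722
Stratum 2 (Some college): n = 541; a·d/n = 268·136/541 = 67.3715; b·c/n = 98·39/541 = 7.0647
Stratum 3 (≥ Bachelor's): n = 583; a·d/n = 242·147/583 = 61.0189; b·c/n = 43·151/583 = 11.1372
OR_MH = (63.5494 + 67.3715 + 61.0189) / (13.4722 + 7.0647 + 11.1372) = 191.9398 / 31.6741 = 6.05984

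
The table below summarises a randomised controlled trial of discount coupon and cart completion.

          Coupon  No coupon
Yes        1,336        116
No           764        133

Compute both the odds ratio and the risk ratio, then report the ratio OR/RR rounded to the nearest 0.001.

Reading the table with exposure as columns: a = 1336 (Coupon, case), b = 764 (Coupon, non-case), c = 116 (No coupon, case), d = 133.
OR = (1336·133)/(764·116) = 177688/88624 = 2.00496
Risk in exposed = 1336/2100 = 0.63619; risk in unexposed = 116/249 = 0.46586; RR = 1.36562
OR/RR = 2.00496 / 1.36562 = 1.46818
The outcome is not rare, so the OR lies further from 1 than the RR.

1.468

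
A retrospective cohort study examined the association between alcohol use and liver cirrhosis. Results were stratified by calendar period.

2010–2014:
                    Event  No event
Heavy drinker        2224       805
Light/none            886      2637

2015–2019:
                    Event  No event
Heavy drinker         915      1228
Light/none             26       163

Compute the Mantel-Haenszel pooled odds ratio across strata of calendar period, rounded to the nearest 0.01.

7.83

OR_MH = Σ(aᵢdᵢ/nᵢ) / Σ(bᵢcᵢ/nᵢ), where nᵢ is the stratum total.
Stratum 1 (2010–2014): n = 6552; a·d/n = 2224·2637/6552 = 895.0989; b·c/n = 805·886/6552 = 108.8568
Stratum 2 (2015–2019): n = 2332; a·d/n = 915·163/2332 = 63.9558; b·c/n = 1228·26/2332 = 13.6913
OR_MH = (895.0989 + 63.9558) / (108.8568 + 13.6913) = 959.0547 / 122.5481 = 7.82595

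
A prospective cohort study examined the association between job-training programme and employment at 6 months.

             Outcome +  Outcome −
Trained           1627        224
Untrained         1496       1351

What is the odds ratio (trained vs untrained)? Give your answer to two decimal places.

Cells: a = 1627, b = 224, c = 1496, d = 1351.
OR = (a·d)/(b·c) = (1627 × 1351) / (224 × 1496) = 2198077 / 335104 = 6.55939
The odds of employment at 6 months are about 6.56 times as high in the trained group.

6.56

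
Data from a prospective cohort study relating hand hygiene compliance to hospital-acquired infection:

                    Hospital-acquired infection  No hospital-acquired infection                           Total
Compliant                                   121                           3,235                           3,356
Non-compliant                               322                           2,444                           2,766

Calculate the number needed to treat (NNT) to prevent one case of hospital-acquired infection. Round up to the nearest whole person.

Risk in treated group = 121/3356 = 0.03605; risk in control = 322/2766 = 0.11641.
Absolute risk reduction = 0.11641 − 0.03605 = 0.08036
NNT = 1 / ARR = 1 / 0.08036 = 12.444 → round up → 13

13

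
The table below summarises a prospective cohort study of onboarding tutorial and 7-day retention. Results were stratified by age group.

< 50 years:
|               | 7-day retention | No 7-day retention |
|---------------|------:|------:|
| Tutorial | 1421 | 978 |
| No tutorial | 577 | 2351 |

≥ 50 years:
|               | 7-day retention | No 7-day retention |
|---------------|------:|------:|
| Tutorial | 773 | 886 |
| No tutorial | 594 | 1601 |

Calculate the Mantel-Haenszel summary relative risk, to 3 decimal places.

RR_MH = Σ(aᵢ·n₀ᵢ/nᵢ) / Σ(cᵢ·n₁ᵢ/nᵢ), with n₁ᵢ = aᵢ+bᵢ (exposed), n₀ᵢ = cᵢ+dᵢ (unexposed), nᵢ = n₁ᵢ+n₀ᵢ.
Stratum 1 (< 50 years): n₁ = 2399, n₀ = 2928, n = 5327; a·n₀/n = 1421·2928/5327 = 781.0565; c·n₁/n = 577·2399/5327 = 259.8504
Stratum 2 (≥ 50 years): n₁ = 1659, n₀ = 2195, n = 3854; a·n₀/n = 773·2195/3854 = 440.2530; c·n₁/n = 594·1659/3854 = 255.6943
RR_MH = (781.0565 + 440.2530) / (259.8504 + 255.6943) = 1221.3095 / 515.5447 = 2.36897

2.369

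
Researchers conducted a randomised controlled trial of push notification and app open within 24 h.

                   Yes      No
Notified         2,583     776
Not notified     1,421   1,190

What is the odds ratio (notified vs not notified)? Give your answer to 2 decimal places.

Cells: a = 2583, b = 776, c = 1421, d = 1190.
OR = (a·d)/(b·c) = (2583 × 1190) / (776 × 1421) = 3073770 / 1102696 = 2.78750
The odds of app open within 24 h are about 2.79 times as high in the notified group.

2.79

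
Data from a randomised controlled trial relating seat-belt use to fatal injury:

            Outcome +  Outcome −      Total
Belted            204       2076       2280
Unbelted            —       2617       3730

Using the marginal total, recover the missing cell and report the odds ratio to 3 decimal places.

The missing cell is in the unexposed row: 3730 − 2617 = 1113.
So a = 204, b = 2076, c = 1113, d = 2617.
OR = (a·d)/(b·c) = (204 × 2617) / (2076 × 1113) = 533868 / 2310588 = 0.23105

0.231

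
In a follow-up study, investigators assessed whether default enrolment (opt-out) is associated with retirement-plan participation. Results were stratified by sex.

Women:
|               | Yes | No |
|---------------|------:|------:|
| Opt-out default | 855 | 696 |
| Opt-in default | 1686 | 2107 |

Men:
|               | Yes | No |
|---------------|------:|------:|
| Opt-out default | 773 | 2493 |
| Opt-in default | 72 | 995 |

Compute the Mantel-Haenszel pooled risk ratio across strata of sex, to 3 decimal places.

1.467

RR_MH = Σ(aᵢ·n₀ᵢ/nᵢ) / Σ(cᵢ·n₁ᵢ/nᵢ), with n₁ᵢ = aᵢ+bᵢ (exposed), n₀ᵢ = cᵢ+dᵢ (unexposed), nᵢ = n₁ᵢ+n₀ᵢ.
Stratum 1 (Women): n₁ = 1551, n₀ = 3793, n = 5344; a·n₀/n = 855·3793/5344 = 606.8516; c·n₁/n = 1686·1551/5344 = 489.3312
Stratum 2 (Men): n₁ = 3266, n₀ = 1067, n = 4333; a·n₀/n = 773·1067/4333 = 190.3510; c·n₁/n = 72·3266/4333 = 54.2700
RR_MH = (606.8516 + 190.3510) / (489.3312 + 54.2700) = 797.2026 / 543.6012 = 1.46652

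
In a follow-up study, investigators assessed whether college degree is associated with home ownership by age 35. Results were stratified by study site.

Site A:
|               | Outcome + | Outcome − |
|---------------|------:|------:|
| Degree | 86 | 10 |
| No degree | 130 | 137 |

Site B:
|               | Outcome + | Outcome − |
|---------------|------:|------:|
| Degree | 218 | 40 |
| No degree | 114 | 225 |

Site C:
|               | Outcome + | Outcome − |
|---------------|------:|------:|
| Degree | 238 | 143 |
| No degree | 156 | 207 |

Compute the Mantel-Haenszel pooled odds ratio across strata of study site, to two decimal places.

OR_MH = Σ(aᵢdᵢ/nᵢ) / Σ(bᵢcᵢ/nᵢ), where nᵢ is the stratum total.
Stratum 1 (Site A): n = 363; a·d/n = 86·137/363 = 32.4573; b·c/n = 10·130/363 = 3.5813
Stratum 2 (Site B): n = 597; a·d/n = 218·225/597 = 82.1608; b·c/n = 40·114/597 = 7.6382
Stratum 3 (Site C): n = 744; a·d/n = 238·207/744 = 66.2177; b·c/n = 143·156/744 = 29.9839
OR_MH = (32.4573 + 82.1608 + 66.2177) / (3.5813 + 7.6382 + 29.9839) = 180.8358 / 41.2033 = 4.38886

4.39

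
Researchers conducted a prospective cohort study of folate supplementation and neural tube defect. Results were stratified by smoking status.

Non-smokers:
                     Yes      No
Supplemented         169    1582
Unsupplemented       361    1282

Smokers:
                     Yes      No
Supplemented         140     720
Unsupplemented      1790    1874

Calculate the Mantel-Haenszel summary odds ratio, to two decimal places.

0.27

OR_MH = Σ(aᵢdᵢ/nᵢ) / Σ(bᵢcᵢ/nᵢ), where nᵢ is the stratum total.
Stratum 1 (Non-smokers): n = 3394; a·d/n = 169·1282/3394 = 63.8356; b·c/n = 1582·361/3394 = 168.2681
Stratum 2 (Smokers): n = 4524; a·d/n = 140·1874/4524 = 57.9929; b·c/n = 720·1790/4524 = 284.8806
OR_MH = (63.8356 + 57.9929) / (168.2681 + 284.8806) = 121.8285 / 453.1488 = 0.26885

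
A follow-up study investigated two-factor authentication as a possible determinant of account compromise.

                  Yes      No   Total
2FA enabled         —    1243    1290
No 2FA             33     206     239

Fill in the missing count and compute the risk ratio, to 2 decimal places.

0.26

The missing cell is in the exposed row: 1290 − 1243 = 47.
So a = 47, b = 1243, c = 33, d = 206.
RR = [a/(a+b)] / [c/(c+d)] = (47/1290) / (33/239) = 0.03643/0.13808 = 0.26387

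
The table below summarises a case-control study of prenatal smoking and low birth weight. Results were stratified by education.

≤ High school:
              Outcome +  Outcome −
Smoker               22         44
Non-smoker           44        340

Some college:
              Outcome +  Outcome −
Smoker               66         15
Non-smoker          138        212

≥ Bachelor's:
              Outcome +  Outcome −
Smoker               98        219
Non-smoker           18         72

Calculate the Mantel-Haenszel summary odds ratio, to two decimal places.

OR_MH = Σ(aᵢdᵢ/nᵢ) / Σ(bᵢcᵢ/nᵢ), where nᵢ is the stratum total.
Stratum 1 (≤ High school): n = 450; a·d/n = 22·340/450 = 16.6222; b·c/n = 44·44/450 = 4.3022
Stratum 2 (Some college): n = 431; a·d/n = 66·212/431 = 32.4640; b·c/n = 15·138/431 = 4.8028
Stratum 3 (≥ Bachelor's): n = 407; a·d/n = 98·72/407 = 17.3366; b·c/n = 219·18/407 = 9.6855
OR_MH = (16.6222 + 32.4640 + 17.3366) / (4.3022 + 4.8028 + 9.6855) = 66.4229 / 18.7905 = 3.53492

3.53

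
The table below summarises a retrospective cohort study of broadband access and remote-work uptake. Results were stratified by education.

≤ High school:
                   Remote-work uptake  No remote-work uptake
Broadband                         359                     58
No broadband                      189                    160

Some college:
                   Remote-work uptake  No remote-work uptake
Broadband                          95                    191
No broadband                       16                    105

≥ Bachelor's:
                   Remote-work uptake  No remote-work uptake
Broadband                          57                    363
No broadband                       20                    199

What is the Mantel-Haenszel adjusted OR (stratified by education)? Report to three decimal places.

3.534

OR_MH = Σ(aᵢdᵢ/nᵢ) / Σ(bᵢcᵢ/nᵢ), where nᵢ is the stratum total.
Stratum 1 (≤ High school): n = 766; a·d/n = 359·160/766 = 74.9869; b·c/n = 58·189/766 = 14.3107
Stratum 2 (Some college): n = 407; a·d/n = 95·105/407 = 24.5086; b·c/n = 191·16/407 = 7.5086
Stratum 3 (≥ Bachelor's): n = 639; a·d/n = 57·199/639 = 17.7512; b·c/n = 363·20/639 = 11.3615
OR_MH = (74.9869 + 24.5086 + 17.7512) / (14.3107 + 7.5086 + 11.3615) = 117.2467 / 33.1808 = 3.53357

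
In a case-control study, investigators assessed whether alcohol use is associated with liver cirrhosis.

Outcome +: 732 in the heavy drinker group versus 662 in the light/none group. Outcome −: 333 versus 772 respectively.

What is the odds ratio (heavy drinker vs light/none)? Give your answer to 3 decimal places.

From the description: a = 732, b = 333, c = 662, d = 772.
OR = (a·d)/(b·c) = (732 × 772) / (333 × 662) = 565104 / 220446 = 2.56346
The odds of liver cirrhosis are about 2.56 times as high in the heavy drinker group.

2.563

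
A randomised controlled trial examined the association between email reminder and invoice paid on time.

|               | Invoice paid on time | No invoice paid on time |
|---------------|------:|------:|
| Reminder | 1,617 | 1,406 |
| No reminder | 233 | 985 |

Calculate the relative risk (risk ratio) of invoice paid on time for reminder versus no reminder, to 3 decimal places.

Cells: a = 1617, b = 1406, c = 233, d = 985.
Risk in exposed = 1617/3023 = 0.53490; risk in unexposed = 233/1218 = 0.19130.
RR = 0.53490 / 0.19130 = 2.79617
The risk among the exposed is 2.80 times that among the unexposed.

2.796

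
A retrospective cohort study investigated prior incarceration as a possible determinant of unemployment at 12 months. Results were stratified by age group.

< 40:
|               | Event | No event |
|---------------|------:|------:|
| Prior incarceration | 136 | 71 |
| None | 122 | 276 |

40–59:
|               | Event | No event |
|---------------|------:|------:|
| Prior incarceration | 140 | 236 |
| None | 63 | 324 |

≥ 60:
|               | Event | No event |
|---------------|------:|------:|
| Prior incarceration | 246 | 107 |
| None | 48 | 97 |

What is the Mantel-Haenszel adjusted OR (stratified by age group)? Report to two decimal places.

3.84

OR_MH = Σ(aᵢdᵢ/nᵢ) / Σ(bᵢcᵢ/nᵢ), where nᵢ is the stratum total.
Stratum 1 (< 40): n = 605; a·d/n = 136·276/605 = 62.0430; b·c/n = 71·122/605 = 14.3174
Stratum 2 (40–59): n = 763; a·d/n = 140·324/763 = 59.4495; b·c/n = 236·63/763 = 19.4862
Stratum 3 (≥ 60): n = 498; a·d/n = 246·97/498 = 47.9157; b·c/n = 107·48/498 = 10.3133
OR_MH = (62.0430 + 59.4495 + 47.9157) / (14.3174 + 19.4862 + 10.3133) = 169.4082 / 44.1168 = 3.83999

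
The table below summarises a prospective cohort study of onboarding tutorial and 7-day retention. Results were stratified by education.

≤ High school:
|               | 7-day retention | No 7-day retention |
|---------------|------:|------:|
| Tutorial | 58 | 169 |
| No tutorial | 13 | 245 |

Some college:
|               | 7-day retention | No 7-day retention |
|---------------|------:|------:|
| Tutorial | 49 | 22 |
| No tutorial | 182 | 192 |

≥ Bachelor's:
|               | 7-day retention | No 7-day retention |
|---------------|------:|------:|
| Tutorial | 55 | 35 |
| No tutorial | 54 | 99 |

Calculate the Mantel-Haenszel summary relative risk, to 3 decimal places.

RR_MH = Σ(aᵢ·n₀ᵢ/nᵢ) / Σ(cᵢ·n₁ᵢ/nᵢ), with n₁ᵢ = aᵢ+bᵢ (exposed), n₀ᵢ = cᵢ+dᵢ (unexposed), nᵢ = n₁ᵢ+n₀ᵢ.
Stratum 1 (≤ High school): n₁ = 227, n₀ = 258, n = 485; a·n₀/n = 58·258/485 = 30.8536; c·n₁/n = 13·227/485 = 6.0845
Stratum 2 (Some college): n₁ = 71, n₀ = 374, n = 445; a·n₀/n = 49·374/445 = 41.1820; c·n₁/n = 182·71/445 = 29.0382
Stratum 3 (≥ Bachelor's): n₁ = 90, n₀ = 153, n = 243; a·n₀/n = 55·153/243 = 34.6296; c·n₁/n = 54·90/243 = 20.0000
RR_MH = (30.8536 + 41.1820 + 34.6296) / (6.0845 + 29.0382 + 20.0000) = 106.6653 / 55.1227 = 1.93505

1.935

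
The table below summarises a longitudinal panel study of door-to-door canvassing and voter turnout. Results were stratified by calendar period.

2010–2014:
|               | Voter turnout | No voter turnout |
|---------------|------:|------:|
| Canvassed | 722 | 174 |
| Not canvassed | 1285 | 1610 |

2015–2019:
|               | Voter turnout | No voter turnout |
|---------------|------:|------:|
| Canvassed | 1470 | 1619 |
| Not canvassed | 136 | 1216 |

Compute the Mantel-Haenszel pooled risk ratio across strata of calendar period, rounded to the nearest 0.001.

2.508

RR_MH = Σ(aᵢ·n₀ᵢ/nᵢ) / Σ(cᵢ·n₁ᵢ/nᵢ), with n₁ᵢ = aᵢ+bᵢ (exposed), n₀ᵢ = cᵢ+dᵢ (unexposed), nᵢ = n₁ᵢ+n₀ᵢ.
Stratum 1 (2010–2014): n₁ = 896, n₀ = 2895, n = 3791; a·n₀/n = 722·2895/3791 = 551.3558; c·n₁/n = 1285·896/3791 = 303.7088
Stratum 2 (2015–2019): n₁ = 3089, n₀ = 1352, n = 4441; a·n₀/n = 1470·1352/4441 = 447.5208; c·n₁/n = 136·3089/4441 = 94.5967
RR_MH = (551.3558 + 447.5208) / (303.7088 + 94.5967) = 998.8767 / 398.3055 = 2.50782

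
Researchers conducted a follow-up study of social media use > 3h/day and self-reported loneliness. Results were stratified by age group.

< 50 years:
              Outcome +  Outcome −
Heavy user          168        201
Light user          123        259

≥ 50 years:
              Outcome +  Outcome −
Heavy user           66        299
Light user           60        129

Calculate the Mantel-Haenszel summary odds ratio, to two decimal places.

OR_MH = Σ(aᵢdᵢ/nᵢ) / Σ(bᵢcᵢ/nᵢ), where nᵢ is the stratum total.
Stratum 1 (< 50 years): n = 751; a·d/n = 168·259/751 = 57.9387; b·c/n = 201·123/751 = 32.9201
Stratum 2 (≥ 50 years): n = 554; a·d/n = 66·129/554 = 15.3682; b·c/n = 299·60/554 = 32.3827
OR_MH = (57.9387 + 15.3682) / (32.9201 + 32.3827) = 73.3070 / 65.3028 = 1.12257

1.12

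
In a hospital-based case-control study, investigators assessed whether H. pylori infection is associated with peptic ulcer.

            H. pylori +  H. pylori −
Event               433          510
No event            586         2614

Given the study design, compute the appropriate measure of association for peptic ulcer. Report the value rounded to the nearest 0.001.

3.787

Reading the table with exposure as columns: a = 433 (H. pylori +, case), b = 586 (H. pylori +, non-case), c = 510 (H. pylori −, case), d = 2614.
This is a hospital-based case-control study: participants were sampled on outcome status, so risks in the source population cannot be estimated directly — relative risk is not valid here. The odds ratio is the appropriate measure.
OR = (a·d)/(b·c) = (433 × 2614) / (586 × 510) = 1131862 / 298860 = 3.78726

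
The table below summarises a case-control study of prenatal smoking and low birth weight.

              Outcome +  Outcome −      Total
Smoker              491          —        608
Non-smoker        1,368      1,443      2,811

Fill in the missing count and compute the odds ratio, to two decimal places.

The missing cell is in the exposed row: 608 − 491 = 117.
So a = 491, b = 117, c = 1368, d = 1443.
OR = (a·d)/(b·c) = (491 × 1443) / (117 × 1368) = 708513 / 160056 = 4.42666

4.43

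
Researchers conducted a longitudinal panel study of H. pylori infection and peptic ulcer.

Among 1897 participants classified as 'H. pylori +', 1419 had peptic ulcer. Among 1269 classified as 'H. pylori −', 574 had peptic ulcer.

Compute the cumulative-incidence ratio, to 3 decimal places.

1.654

From the description: a = 1419, b = 478, c = 574, d = 695.
Risk in exposed = 1419/1897 = 0.74802; risk in unexposed = 574/1269 = 0.45232.
RR = 0.74802 / 0.45232 = 1.65373
The risk among the exposed is 1.65 times that among the unexposed.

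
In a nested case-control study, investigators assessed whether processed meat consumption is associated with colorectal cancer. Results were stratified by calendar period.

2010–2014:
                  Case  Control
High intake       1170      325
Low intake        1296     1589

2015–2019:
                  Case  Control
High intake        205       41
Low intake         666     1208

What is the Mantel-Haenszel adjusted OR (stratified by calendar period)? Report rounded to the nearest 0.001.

OR_MH = Σ(aᵢdᵢ/nᵢ) / Σ(bᵢcᵢ/nᵢ), where nᵢ is the stratum total.
Stratum 1 (2010–2014): n = 4380; a·d/n = 1170·1589/4380 = 424.4589; b·c/n = 325·1296/4380 = 96.1644
Stratum 2 (2015–2019): n = 2120; a·d/n = 205·1208/2120 = 116.8113; b·c/n = 41·666/2120 = 12.8802
OR_MH = (424.4589 + 116.8113) / (96.1644 + 12.8802) = 541.2702 / 109.0446 = 4.96375

4.964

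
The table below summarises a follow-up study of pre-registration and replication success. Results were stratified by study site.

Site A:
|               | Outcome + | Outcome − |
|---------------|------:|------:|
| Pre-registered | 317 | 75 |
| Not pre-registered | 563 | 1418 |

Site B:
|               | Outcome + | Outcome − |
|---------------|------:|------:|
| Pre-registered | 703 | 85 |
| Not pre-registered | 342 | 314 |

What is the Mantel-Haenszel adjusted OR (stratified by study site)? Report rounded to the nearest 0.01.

OR_MH = Σ(aᵢdᵢ/nᵢ) / Σ(bᵢcᵢ/nᵢ), where nᵢ is the stratum total.
Stratum 1 (Site A): n = 2373; a·d/n = 317·1418/2373 = 189.4252; b·c/n = 75·563/2373 = 17.7939
Stratum 2 (Site B): n = 1444; a·d/n = 703·314/1444 = 152.8684; b·c/n = 85·342/1444 = 20.1316
OR_MH = (189.4252 + 152.8684) / (17.7939 + 20.1316) = 342.2936 / 37.9255 = 9.02542

9.03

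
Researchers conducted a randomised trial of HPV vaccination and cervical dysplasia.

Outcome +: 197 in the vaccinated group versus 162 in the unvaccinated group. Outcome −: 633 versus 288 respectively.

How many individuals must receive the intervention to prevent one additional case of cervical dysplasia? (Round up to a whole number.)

Risk in treated group = 197/830 = 0.23735; risk in control = 162/450 = 0.36000.
Absolute risk reduction = 0.36000 − 0.23735 = 0.12265
NNT = 1 / ARR = 1 / 0.12265 = 8.153 → round up → 9

9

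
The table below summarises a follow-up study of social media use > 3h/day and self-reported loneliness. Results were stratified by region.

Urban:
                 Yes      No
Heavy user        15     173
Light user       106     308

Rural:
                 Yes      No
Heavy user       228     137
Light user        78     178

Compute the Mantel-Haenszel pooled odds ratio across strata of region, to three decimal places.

1.532

OR_MH = Σ(aᵢdᵢ/nᵢ) / Σ(bᵢcᵢ/nᵢ), where nᵢ is the stratum total.
Stratum 1 (Urban): n = 602; a·d/n = 15·308/602 = 7.6744; b·c/n = 173·106/602 = 30.4618
Stratum 2 (Rural): n = 621; a·d/n = 228·178/621 = 65.3527; b·c/n = 137·78/621 = 17.2077
OR_MH = (7.6744 + 65.3527) / (30.4618 + 17.2077) = 73.0271 / 47.6695 = 1.53194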